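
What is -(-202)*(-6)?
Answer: -1212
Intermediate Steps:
-(-202)*(-6) = -1*1212 = -1212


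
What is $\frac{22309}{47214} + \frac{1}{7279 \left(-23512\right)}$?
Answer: $\frac{1909024028909}{4040192819736} \approx 0.47251$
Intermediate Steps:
$\frac{22309}{47214} + \frac{1}{7279 \left(-23512\right)} = 22309 \cdot \frac{1}{47214} + \frac{1}{7279} \left(- \frac{1}{23512}\right) = \frac{22309}{47214} - \frac{1}{171143848} = \frac{1909024028909}{4040192819736}$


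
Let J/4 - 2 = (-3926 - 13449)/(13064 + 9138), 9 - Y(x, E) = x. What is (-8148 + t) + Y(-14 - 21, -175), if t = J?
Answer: -89908446/11101 ≈ -8099.1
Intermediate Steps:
Y(x, E) = 9 - x
J = 54058/11101 (J = 8 + 4*((-3926 - 13449)/(13064 + 9138)) = 8 + 4*(-17375/22202) = 8 - 34750/11101 = 54058/11101 ≈ 4.8697)
t = 54058/11101 ≈ 4.8697
(-8148 + t) + Y(-14 - 21, -175) = (-8148 + 54058/11101) + (9 - (-14 - 21)) = -90396890/11101 + (9 - 1*(-35)) = -90396890/11101 + (9 + 35) = -90396890/11101 + 44 = -89908446/11101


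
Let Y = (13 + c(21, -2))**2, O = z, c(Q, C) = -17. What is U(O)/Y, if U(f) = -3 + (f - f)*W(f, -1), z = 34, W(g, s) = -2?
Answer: -3/16 ≈ -0.18750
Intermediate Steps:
O = 34
Y = 16 (Y = (13 - 17)**2 = (-4)**2 = 16)
U(f) = -3 (U(f) = -3 + (f - f)*(-2) = -3 + 0*(-2) = -3 + 0 = -3)
U(O)/Y = -3/16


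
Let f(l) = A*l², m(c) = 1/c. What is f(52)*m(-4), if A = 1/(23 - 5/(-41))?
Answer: -6929/237 ≈ -29.236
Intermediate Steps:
A = 41/948 (A = 1/(23 - 5*(-1/41)) = 1/(23 + 5/41) = 1/(948/41) = 41/948 ≈ 0.043249)
f(l) = 41*l²/948
f(52)*m(-4) = ((41/948)*52²)/(-4) = ((41/948)*2704)*(-¼) = (27716/237)*(-¼) = -6929/237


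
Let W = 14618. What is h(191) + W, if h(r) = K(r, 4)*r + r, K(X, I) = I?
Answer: 15573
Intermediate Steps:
h(r) = 5*r (h(r) = 4*r + r = 5*r)
h(191) + W = 5*191 + 14618 = 955 + 14618 = 15573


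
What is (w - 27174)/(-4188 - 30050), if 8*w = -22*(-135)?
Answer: 107211/136952 ≈ 0.78284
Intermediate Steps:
w = 1485/4 (w = (-22*(-135))/8 = (1/8)*2970 = 1485/4 ≈ 371.25)
(w - 27174)/(-4188 - 30050) = (1485/4 - 27174)/(-4188 - 30050) = -107211/4/(-34238) = -107211/4*(-1/34238) = 107211/136952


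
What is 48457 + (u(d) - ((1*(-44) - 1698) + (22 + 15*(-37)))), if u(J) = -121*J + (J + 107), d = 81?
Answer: 41119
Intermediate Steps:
u(J) = 107 - 120*J (u(J) = -121*J + (107 + J) = 107 - 120*J)
48457 + (u(d) - ((1*(-44) - 1698) + (22 + 15*(-37)))) = 48457 + ((107 - 120*81) - ((1*(-44) - 1698) + (22 + 15*(-37)))) = 48457 + ((107 - 9720) - ((-44 - 1698) + (22 - 555))) = 48457 + (-9613 - (-1742 - 533)) = 48457 + (-9613 - 1*(-2275)) = 48457 + (-9613 + 2275) = 48457 - 7338 = 41119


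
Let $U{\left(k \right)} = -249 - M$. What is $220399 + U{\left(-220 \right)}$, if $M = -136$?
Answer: $220286$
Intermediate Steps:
$U{\left(k \right)} = -113$ ($U{\left(k \right)} = -249 - -136 = -249 + 136 = -113$)
$220399 + U{\left(-220 \right)} = 220399 - 113 = 220286$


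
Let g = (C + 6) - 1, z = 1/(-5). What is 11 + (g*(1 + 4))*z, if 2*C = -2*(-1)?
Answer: 5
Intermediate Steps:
C = 1 (C = (-2*(-1))/2 = (½)*2 = 1)
z = -⅕ ≈ -0.20000
g = 6 (g = (1 + 6) - 1 = 7 - 1 = 6)
11 + (g*(1 + 4))*z = 11 + (6*(1 + 4))*(-⅕) = 11 + (6*5)*(-⅕) = 11 + 30*(-⅕) = 11 - 6 = 5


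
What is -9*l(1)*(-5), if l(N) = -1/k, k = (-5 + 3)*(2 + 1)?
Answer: 15/2 ≈ 7.5000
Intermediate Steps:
k = -6 (k = -2*3 = -6)
l(N) = ⅙ (l(N) = -1/(-6) = -1*(-⅙) = ⅙)
-9*l(1)*(-5) = -9*⅙*(-5) = -3/2*(-5) = 15/2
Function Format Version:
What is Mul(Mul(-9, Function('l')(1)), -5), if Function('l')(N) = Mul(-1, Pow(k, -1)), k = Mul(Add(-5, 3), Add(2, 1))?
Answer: Rational(15, 2) ≈ 7.5000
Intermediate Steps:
k = -6 (k = Mul(-2, 3) = -6)
Function('l')(N) = Rational(1, 6) (Function('l')(N) = Mul(-1, Pow(-6, -1)) = Mul(-1, Rational(-1, 6)) = Rational(1, 6))
Mul(Mul(-9, Function('l')(1)), -5) = Mul(Mul(-9, Rational(1, 6)), -5) = Mul(Rational(-3, 2), -5) = Rational(15, 2)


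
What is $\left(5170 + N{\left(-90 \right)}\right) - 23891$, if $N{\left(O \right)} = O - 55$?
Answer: $-18866$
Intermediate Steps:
$N{\left(O \right)} = -55 + O$
$\left(5170 + N{\left(-90 \right)}\right) - 23891 = \left(5170 - 145\right) - 23891 = 5025 - 23891 = -18866$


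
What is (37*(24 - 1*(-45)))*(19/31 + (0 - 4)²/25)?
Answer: 2478963/775 ≈ 3198.7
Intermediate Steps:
(37*(24 - 1*(-45)))*(19/31 + (0 - 4)²/25) = (37*(24 + 45))*(19*(1/31) + (-4)²*(1/25)) = (37*69)*(19/31 + 16*(1/25)) = 2553*(19/31 + 16/25) = 2553*(971/775) = 2478963/775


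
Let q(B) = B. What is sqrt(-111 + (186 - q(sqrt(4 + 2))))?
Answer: sqrt(75 - sqrt(6)) ≈ 8.5177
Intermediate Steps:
sqrt(-111 + (186 - q(sqrt(4 + 2)))) = sqrt(-111 + (186 - sqrt(4 + 2))) = sqrt(-111 + (186 - sqrt(6))) = sqrt(75 - sqrt(6))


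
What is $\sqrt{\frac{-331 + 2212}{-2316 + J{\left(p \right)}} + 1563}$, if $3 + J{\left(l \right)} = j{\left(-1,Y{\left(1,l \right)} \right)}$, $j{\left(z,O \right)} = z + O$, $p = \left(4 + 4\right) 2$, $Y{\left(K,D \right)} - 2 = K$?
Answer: $\frac{\sqrt{8386590030}}{2317} \approx 39.525$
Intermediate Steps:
$Y{\left(K,D \right)} = 2 + K$
$p = 16$ ($p = 8 \cdot 2 = 16$)
$j{\left(z,O \right)} = O + z$
$J{\left(l \right)} = -1$ ($J{\left(l \right)} = -3 + \left(\left(2 + 1\right) - 1\right) = -3 + \left(3 - 1\right) = -3 + 2 = -1$)
$\sqrt{\frac{-331 + 2212}{-2316 + J{\left(p \right)}} + 1563} = \sqrt{\frac{-331 + 2212}{-2316 - 1} + 1563} = \sqrt{\frac{1881}{-2317} + 1563} = \sqrt{1881 \left(- \frac{1}{2317}\right) + 1563} = \sqrt{- \frac{1881}{2317} + 1563} = \sqrt{\frac{3619590}{2317}} = \frac{\sqrt{8386590030}}{2317}$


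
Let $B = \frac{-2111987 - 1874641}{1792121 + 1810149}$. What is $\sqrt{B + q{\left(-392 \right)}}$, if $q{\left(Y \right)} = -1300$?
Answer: $\frac{i \sqrt{4220903702303890}}{1801135} \approx 36.071 i$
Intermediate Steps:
$B = - \frac{1993314}{1801135}$ ($B = - \frac{3986628}{3602270} = \left(-3986628\right) \frac{1}{3602270} = - \frac{1993314}{1801135} \approx -1.1067$)
$\sqrt{B + q{\left(-392 \right)}} = \sqrt{- \frac{1993314}{1801135} - 1300} = \sqrt{- \frac{2343468814}{1801135}} = \frac{i \sqrt{4220903702303890}}{1801135}$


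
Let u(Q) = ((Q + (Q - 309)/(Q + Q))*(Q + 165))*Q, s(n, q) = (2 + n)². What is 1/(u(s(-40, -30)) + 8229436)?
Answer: 2/6728252735 ≈ 2.9725e-10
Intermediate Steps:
u(Q) = Q*(165 + Q)*(Q + (-309 + Q)/(2*Q)) (u(Q) = ((Q + (-309 + Q)/((2*Q)))*(165 + Q))*Q = ((Q + (-309 + Q)*(1/(2*Q)))*(165 + Q))*Q = ((Q + (-309 + Q)/(2*Q))*(165 + Q))*Q = ((165 + Q)*(Q + (-309 + Q)/(2*Q)))*Q = Q*(165 + Q)*(Q + (-309 + Q)/(2*Q)))
1/(u(s(-40, -30)) + 8229436) = 1/((-50985/2 + ((2 - 40)²)³ - 72*(2 - 40)² + 331*((2 - 40)²)²/2) + 8229436) = 1/((-50985/2 + ((-38)²)³ - 72*(-38)² + 331*((-38)²)²/2) + 8229436) = 1/((-50985/2 + 1444³ - 72*1444 + (331/2)*1444²) + 8229436) = 1/((-50985/2 + 3010936384 - 103968 + (331/2)*2085136) + 8229436) = 1/((-50985/2 + 3010936384 - 103968 + 345090008) + 8229436) = 1/(6711793863/2 + 8229436) = 1/(6728252735/2) = 2/6728252735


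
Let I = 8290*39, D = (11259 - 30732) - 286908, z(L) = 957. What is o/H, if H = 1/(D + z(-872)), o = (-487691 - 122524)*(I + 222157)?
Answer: 101661033658176720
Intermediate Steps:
D = -306381 (D = -19473 - 286908 = -306381)
I = 323310
o = -332852145405 (o = (-487691 - 122524)*(323310 + 222157) = -610215*545467 = -332852145405)
H = -1/305424 (H = 1/(-306381 + 957) = 1/(-305424) = -1/305424 ≈ -3.2741e-6)
o/H = -332852145405/(-1/305424) = -332852145405*(-305424) = 101661033658176720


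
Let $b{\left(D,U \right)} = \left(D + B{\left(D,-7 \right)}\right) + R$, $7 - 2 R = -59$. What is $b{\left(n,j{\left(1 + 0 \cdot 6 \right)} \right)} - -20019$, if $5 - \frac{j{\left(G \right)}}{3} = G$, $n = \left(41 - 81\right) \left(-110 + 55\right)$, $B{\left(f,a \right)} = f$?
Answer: $24452$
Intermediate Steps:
$R = 33$ ($R = \frac{7}{2} - - \frac{59}{2} = \frac{7}{2} + \frac{59}{2} = 33$)
$n = 2200$ ($n = \left(-40\right) \left(-55\right) = 2200$)
$j{\left(G \right)} = 15 - 3 G$
$b{\left(D,U \right)} = 33 + 2 D$ ($b{\left(D,U \right)} = \left(D + D\right) + 33 = 2 D + 33 = 33 + 2 D$)
$b{\left(n,j{\left(1 + 0 \cdot 6 \right)} \right)} - -20019 = \left(33 + 2 \cdot 2200\right) - -20019 = \left(33 + 4400\right) + 20019 = 4433 + 20019 = 24452$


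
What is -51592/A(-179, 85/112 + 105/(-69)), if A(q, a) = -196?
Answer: 12898/49 ≈ 263.22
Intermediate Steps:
-51592/A(-179, 85/112 + 105/(-69)) = -51592/(-196) = -51592*(-1/196) = 12898/49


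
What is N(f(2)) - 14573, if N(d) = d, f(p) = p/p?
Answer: -14572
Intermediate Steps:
f(p) = 1
N(f(2)) - 14573 = 1 - 14573 = -14572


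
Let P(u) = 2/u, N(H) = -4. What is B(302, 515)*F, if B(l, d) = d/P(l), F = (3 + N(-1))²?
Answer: 77765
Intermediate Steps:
F = 1 (F = (3 - 4)² = (-1)² = 1)
B(l, d) = d*l/2 (B(l, d) = d/((2/l)) = d*(l/2) = d*l/2)
B(302, 515)*F = ((½)*515*302)*1 = 77765*1 = 77765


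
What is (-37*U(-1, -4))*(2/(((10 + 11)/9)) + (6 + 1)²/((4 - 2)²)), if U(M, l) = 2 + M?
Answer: -13579/28 ≈ -484.96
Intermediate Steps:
(-37*U(-1, -4))*(2/(((10 + 11)/9)) + (6 + 1)²/((4 - 2)²)) = (-37*(2 - 1))*(2/(((10 + 11)/9)) + (6 + 1)²/((4 - 2)²)) = (-37*1)*(2/((21*(⅑))) + 7²/(2²)) = -37*(2/(7/3) + 49/4) = -37*(2*(3/7) + 49*(¼)) = -37*(6/7 + 49/4) = -37*367/28 = -13579/28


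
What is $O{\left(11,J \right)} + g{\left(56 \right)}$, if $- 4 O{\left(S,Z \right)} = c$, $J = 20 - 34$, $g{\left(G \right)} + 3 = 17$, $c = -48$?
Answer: $26$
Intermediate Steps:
$g{\left(G \right)} = 14$ ($g{\left(G \right)} = -3 + 17 = 14$)
$J = -14$
$O{\left(S,Z \right)} = 12$ ($O{\left(S,Z \right)} = \left(- \frac{1}{4}\right) \left(-48\right) = 12$)
$O{\left(11,J \right)} + g{\left(56 \right)} = 12 + 14 = 26$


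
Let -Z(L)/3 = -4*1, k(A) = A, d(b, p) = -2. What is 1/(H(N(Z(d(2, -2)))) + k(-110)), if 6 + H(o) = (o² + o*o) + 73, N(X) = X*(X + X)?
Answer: 1/165845 ≈ 6.0297e-6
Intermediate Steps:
Z(L) = 12 (Z(L) = -(-12) = -3*(-4) = 12)
N(X) = 2*X² (N(X) = X*(2*X) = 2*X²)
H(o) = 67 + 2*o² (H(o) = -6 + ((o² + o*o) + 73) = -6 + ((o² + o²) + 73) = -6 + (2*o² + 73) = -6 + (73 + 2*o²) = 67 + 2*o²)
1/(H(N(Z(d(2, -2)))) + k(-110)) = 1/((67 + 2*(2*12²)²) - 110) = 1/((67 + 2*(2*144)²) - 110) = 1/((67 + 2*288²) - 110) = 1/((67 + 2*82944) - 110) = 1/((67 + 165888) - 110) = 1/(165955 - 110) = 1/165845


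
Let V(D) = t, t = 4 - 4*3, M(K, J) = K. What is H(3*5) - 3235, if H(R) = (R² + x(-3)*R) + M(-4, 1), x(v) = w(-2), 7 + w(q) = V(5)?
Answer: -3239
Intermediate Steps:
t = -8 (t = 4 - 12 = -8)
V(D) = -8
w(q) = -15 (w(q) = -7 - 8 = -15)
x(v) = -15
H(R) = -4 + R² - 15*R (H(R) = (R² - 15*R) - 4 = -4 + R² - 15*R)
H(3*5) - 3235 = (-4 + (3*5)² - 45*5) - 3235 = (-4 + 15² - 15*15) - 3235 = (-4 + 225 - 225) - 3235 = -4 - 3235 = -3239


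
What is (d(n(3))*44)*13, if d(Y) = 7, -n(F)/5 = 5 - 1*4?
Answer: 4004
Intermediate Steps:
n(F) = -5 (n(F) = -5*(5 - 1*4) = -5*(5 - 4) = -5*1 = -5)
(d(n(3))*44)*13 = (7*44)*13 = 308*13 = 4004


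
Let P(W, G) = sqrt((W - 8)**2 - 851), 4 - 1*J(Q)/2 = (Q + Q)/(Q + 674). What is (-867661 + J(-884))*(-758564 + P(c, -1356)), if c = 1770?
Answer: 69109225821812/105 - 91105333*sqrt(3103793)/105 ≈ 6.5665e+11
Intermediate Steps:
J(Q) = 8 - 4*Q/(674 + Q) (J(Q) = 8 - 2*(Q + Q)/(Q + 674) = 8 - 2*2*Q/(674 + Q) = 8 - 4*Q/(674 + Q))
P(W, G) = sqrt(-851 + (-8 + W)**2) (P(W, G) = sqrt((-8 + W)**2 - 851) = sqrt(-851 + (-8 + W)**2))
(-867661 + J(-884))*(-758564 + P(c, -1356)) = (-867661 + 4*(1348 - 884)/(674 - 884))*(-758564 + sqrt(-851 + (-8 + 1770)**2)) = (-867661 + 4*464/(-210))*(-758564 + sqrt(-851 + 1762**2)) = (-867661 + 4*(-1/210)*464)*(-758564 + sqrt(-851 + 3104644)) = (-867661 - 928/105)*(-758564 + sqrt(3103793)) = -91105333*(-758564 + sqrt(3103793))/105 = 69109225821812/105 - 91105333*sqrt(3103793)/105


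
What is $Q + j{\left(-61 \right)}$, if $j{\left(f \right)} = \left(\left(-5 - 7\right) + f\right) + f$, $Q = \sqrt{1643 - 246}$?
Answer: $-134 + \sqrt{1397} \approx -96.624$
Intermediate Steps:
$Q = \sqrt{1397} \approx 37.376$
$j{\left(f \right)} = -12 + 2 f$ ($j{\left(f \right)} = \left(\left(-5 - 7\right) + f\right) + f = \left(-12 + f\right) + f = -12 + 2 f$)
$Q + j{\left(-61 \right)} = \sqrt{1397} + \left(-12 + 2 \left(-61\right)\right) = \sqrt{1397} - 134 = -134 + \sqrt{1397}$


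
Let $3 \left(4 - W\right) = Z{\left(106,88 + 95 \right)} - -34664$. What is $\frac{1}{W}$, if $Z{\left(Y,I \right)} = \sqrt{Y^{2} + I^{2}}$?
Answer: $- \frac{34652}{400238793} + \frac{5 \sqrt{1789}}{400238793} \approx -8.605 \cdot 10^{-5}$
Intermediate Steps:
$Z{\left(Y,I \right)} = \sqrt{I^{2} + Y^{2}}$
$W = - \frac{34652}{3} - \frac{5 \sqrt{1789}}{3}$ ($W = 4 - \frac{\sqrt{\left(88 + 95\right)^{2} + 106^{2}} - -34664}{3} = 4 - \frac{\sqrt{183^{2} + 11236} + 34664}{3} = 4 - \frac{\sqrt{33489 + 11236} + 34664}{3} = 4 - \frac{\sqrt{44725} + 34664}{3} = 4 - \frac{5 \sqrt{1789} + 34664}{3} = 4 - \frac{34664 + 5 \sqrt{1789}}{3} = 4 - \left(\frac{34664}{3} + \frac{5 \sqrt{1789}}{3}\right) = - \frac{34652}{3} - \frac{5 \sqrt{1789}}{3} \approx -11621.0$)
$\frac{1}{W} = \frac{1}{- \frac{34652}{3} - \frac{5 \sqrt{1789}}{3}}$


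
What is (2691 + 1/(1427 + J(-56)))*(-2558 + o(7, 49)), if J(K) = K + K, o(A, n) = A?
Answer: -9027136966/1315 ≈ -6.8647e+6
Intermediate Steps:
J(K) = 2*K
(2691 + 1/(1427 + J(-56)))*(-2558 + o(7, 49)) = (2691 + 1/(1427 + 2*(-56)))*(-2558 + 7) = (2691 + 1/(1427 - 112))*(-2551) = (2691 + 1/1315)*(-2551) = (3538666/1315)*(-2551) = -9027136966/1315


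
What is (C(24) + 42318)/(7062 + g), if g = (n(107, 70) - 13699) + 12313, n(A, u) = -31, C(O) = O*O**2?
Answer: 56142/5645 ≈ 9.9454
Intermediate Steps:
C(O) = O**3
g = -1417 (g = (-31 - 13699) + 12313 = -13730 + 12313 = -1417)
(C(24) + 42318)/(7062 + g) = (24**3 + 42318)/(7062 - 1417) = (13824 + 42318)/5645 = 56142*(1/5645) = 56142/5645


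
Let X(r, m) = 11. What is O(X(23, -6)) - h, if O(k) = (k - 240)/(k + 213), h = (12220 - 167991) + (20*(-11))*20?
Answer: 35878075/224 ≈ 1.6017e+5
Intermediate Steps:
h = -160171 (h = -155771 - 220*20 = -155771 - 4400 = -160171)
O(k) = (-240 + k)/(213 + k)
O(X(23, -6)) - h = (-240 + 11)/(213 + 11) - 1*(-160171) = -229/224 + 160171 = 35878075/224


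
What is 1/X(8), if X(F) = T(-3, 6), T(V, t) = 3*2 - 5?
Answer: 1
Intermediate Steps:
T(V, t) = 1 (T(V, t) = 6 - 5 = 1)
X(F) = 1
1/X(8) = 1/1 = 1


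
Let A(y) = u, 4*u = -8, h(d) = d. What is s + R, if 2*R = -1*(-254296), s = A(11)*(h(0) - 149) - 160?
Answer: 127286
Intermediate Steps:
u = -2 (u = (¼)*(-8) = -2)
A(y) = -2
s = 138 (s = -2*(0 - 149) - 160 = -2*(-149) - 160 = 298 - 160 = 138)
R = 127148 (R = (-1*(-254296))/2 = (½)*254296 = 127148)
s + R = 138 + 127148 = 127286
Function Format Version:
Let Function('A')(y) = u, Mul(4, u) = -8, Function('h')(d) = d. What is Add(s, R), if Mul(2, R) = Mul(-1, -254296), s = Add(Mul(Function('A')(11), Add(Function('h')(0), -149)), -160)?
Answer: 127286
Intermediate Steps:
u = -2 (u = Mul(Rational(1, 4), -8) = -2)
Function('A')(y) = -2
s = 138 (s = Add(Mul(-2, Add(0, -149)), -160) = Add(Mul(-2, -149), -160) = Add(298, -160) = 138)
R = 127148 (R = Mul(Rational(1, 2), Mul(-1, -254296)) = Mul(Rational(1, 2), 254296) = 127148)
Add(s, R) = Add(138, 127148) = 127286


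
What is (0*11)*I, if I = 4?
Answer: 0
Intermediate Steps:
(0*11)*I = (0*11)*4 = 0*4 = 0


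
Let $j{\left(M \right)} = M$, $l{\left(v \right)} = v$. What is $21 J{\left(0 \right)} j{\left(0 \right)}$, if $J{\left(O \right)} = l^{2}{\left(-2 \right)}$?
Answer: $0$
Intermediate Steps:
$J{\left(O \right)} = 4$ ($J{\left(O \right)} = \left(-2\right)^{2} = 4$)
$21 J{\left(0 \right)} j{\left(0 \right)} = 21 \cdot 4 \cdot 0 = 84 \cdot 0 = 0$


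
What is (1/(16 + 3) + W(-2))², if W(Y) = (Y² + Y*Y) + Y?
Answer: 13225/361 ≈ 36.634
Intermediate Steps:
W(Y) = Y + 2*Y² (W(Y) = (Y² + Y²) + Y = 2*Y² + Y = Y + 2*Y²)
(1/(16 + 3) + W(-2))² = (1/(16 + 3) - 2*(1 + 2*(-2)))² = (1/19 - 2*(1 - 4))² = (1/19 - 2*(-3))² = (1/19 + 6)² = (115/19)² = 13225/361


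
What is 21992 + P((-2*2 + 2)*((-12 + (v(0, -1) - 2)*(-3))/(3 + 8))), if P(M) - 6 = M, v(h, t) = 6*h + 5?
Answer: 242020/11 ≈ 22002.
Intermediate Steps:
v(h, t) = 5 + 6*h
P(M) = 6 + M
21992 + P((-2*2 + 2)*((-12 + (v(0, -1) - 2)*(-3))/(3 + 8))) = 21992 + (6 + (-2*2 + 2)*((-12 + ((5 + 6*0) - 2)*(-3))/(3 + 8))) = 21992 + (6 + (-4 + 2)*((-12 + ((5 + 0) - 2)*(-3))/11)) = 21992 + (6 - 2*(-12 + (5 - 2)*(-3))/11) = 21992 + (6 - 2*(-12 + 3*(-3))/11) = 21992 + (6 - 2*(-12 - 9)/11) = 21992 + (6 - (-42)/11) = 21992 + (6 - 2*(-21/11)) = 21992 + (6 + 42/11) = 21992 + 108/11 = 242020/11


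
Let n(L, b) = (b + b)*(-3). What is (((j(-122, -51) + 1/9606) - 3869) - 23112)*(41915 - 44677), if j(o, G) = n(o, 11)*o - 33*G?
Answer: 228783468575/4803 ≈ 4.7633e+7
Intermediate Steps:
n(L, b) = -6*b (n(L, b) = (2*b)*(-3) = -6*b)
j(o, G) = -66*o - 33*G (j(o, G) = (-6*11)*o - 33*G = -66*o - 33*G)
(((j(-122, -51) + 1/9606) - 3869) - 23112)*(41915 - 44677) = ((((-66*(-122) - 33*(-51)) + 1/9606) - 3869) - 23112)*(41915 - 44677) = ((((8052 + 1683) + 1/9606) - 3869) - 23112)*(-2762) = (((9735 + 1/9606) - 3869) - 23112)*(-2762) = ((93514411/9606 - 3869) - 23112)*(-2762) = (56348797/9606 - 23112)*(-2762) = -165665075/9606*(-2762) = 228783468575/4803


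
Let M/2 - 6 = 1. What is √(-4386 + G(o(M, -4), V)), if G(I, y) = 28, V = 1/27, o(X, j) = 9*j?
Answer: I*√4358 ≈ 66.015*I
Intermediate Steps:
M = 14 (M = 12 + 2*1 = 12 + 2 = 14)
V = 1/27 ≈ 0.037037
√(-4386 + G(o(M, -4), V)) = √(-4386 + 28) = √(-4358) = I*√4358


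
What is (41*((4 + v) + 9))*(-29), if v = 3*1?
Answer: -19024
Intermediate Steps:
v = 3
(41*((4 + v) + 9))*(-29) = (41*((4 + 3) + 9))*(-29) = (41*(7 + 9))*(-29) = (41*16)*(-29) = 656*(-29) = -19024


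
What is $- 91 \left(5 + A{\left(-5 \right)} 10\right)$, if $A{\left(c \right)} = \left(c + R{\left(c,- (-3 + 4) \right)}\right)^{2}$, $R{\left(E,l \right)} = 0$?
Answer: $-23205$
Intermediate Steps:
$A{\left(c \right)} = c^{2}$ ($A{\left(c \right)} = \left(c + 0\right)^{2} = c^{2}$)
$- 91 \left(5 + A{\left(-5 \right)} 10\right) = - 91 \left(5 + \left(-5\right)^{2} \cdot 10\right) = - 91 \left(5 + 25 \cdot 10\right) = - 91 \left(5 + 250\right) = \left(-91\right) 255 = -23205$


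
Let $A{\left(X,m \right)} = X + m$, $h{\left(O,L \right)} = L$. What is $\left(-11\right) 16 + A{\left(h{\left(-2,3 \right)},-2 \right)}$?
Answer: $-175$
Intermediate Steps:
$\left(-11\right) 16 + A{\left(h{\left(-2,3 \right)},-2 \right)} = \left(-11\right) 16 + \left(3 - 2\right) = -176 + 1 = -175$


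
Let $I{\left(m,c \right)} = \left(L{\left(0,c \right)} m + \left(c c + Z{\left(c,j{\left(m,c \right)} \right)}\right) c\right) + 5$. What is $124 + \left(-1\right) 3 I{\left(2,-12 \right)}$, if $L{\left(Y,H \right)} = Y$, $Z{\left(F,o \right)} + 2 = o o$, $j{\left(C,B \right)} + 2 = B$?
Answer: $12277$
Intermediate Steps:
$j{\left(C,B \right)} = -2 + B$
$Z{\left(F,o \right)} = -2 + o^{2}$ ($Z{\left(F,o \right)} = -2 + o o = -2 + o^{2}$)
$I{\left(m,c \right)} = 5 + c \left(-2 + c^{2} + \left(-2 + c\right)^{2}\right)$ ($I{\left(m,c \right)} = \left(0 m + \left(c c + \left(-2 + \left(-2 + c\right)^{2}\right)\right) c\right) + 5 = \left(0 + \left(c^{2} + \left(-2 + \left(-2 + c\right)^{2}\right)\right) c\right) + 5 = \left(0 + \left(-2 + c^{2} + \left(-2 + c\right)^{2}\right) c\right) + 5 = \left(0 + c \left(-2 + c^{2} + \left(-2 + c\right)^{2}\right)\right) + 5 = c \left(-2 + c^{2} + \left(-2 + c\right)^{2}\right) + 5 = 5 + c \left(-2 + c^{2} + \left(-2 + c\right)^{2}\right)$)
$124 + \left(-1\right) 3 I{\left(2,-12 \right)} = 124 + \left(-1\right) 3 \left(5 + \left(-12\right)^{3} - 12 \left(-2 + \left(-2 - 12\right)^{2}\right)\right) = 124 - 3 \left(5 - 1728 - 12 \left(-2 + \left(-14\right)^{2}\right)\right) = 124 - 3 \left(5 - 1728 - 12 \left(-2 + 196\right)\right) = 124 - 3 \left(5 - 1728 - 2328\right) = 124 - -12153 = 124 + 12153 = 12277$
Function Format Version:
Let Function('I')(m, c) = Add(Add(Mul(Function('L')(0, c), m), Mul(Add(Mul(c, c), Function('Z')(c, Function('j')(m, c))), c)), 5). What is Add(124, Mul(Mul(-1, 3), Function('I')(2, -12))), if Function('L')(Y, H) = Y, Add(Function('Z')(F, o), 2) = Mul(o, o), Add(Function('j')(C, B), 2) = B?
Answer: 12277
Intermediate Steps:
Function('j')(C, B) = Add(-2, B)
Function('Z')(F, o) = Add(-2, Pow(o, 2)) (Function('Z')(F, o) = Add(-2, Mul(o, o)) = Add(-2, Pow(o, 2)))
Function('I')(m, c) = Add(5, Mul(c, Add(-2, Pow(c, 2), Pow(Add(-2, c), 2)))) (Function('I')(m, c) = Add(Add(Mul(0, m), Mul(Add(Mul(c, c), Add(-2, Pow(Add(-2, c), 2))), c)), 5) = Add(Add(0, Mul(Add(Pow(c, 2), Add(-2, Pow(Add(-2, c), 2))), c)), 5) = Add(Add(0, Mul(Add(-2, Pow(c, 2), Pow(Add(-2, c), 2)), c)), 5) = Add(Add(0, Mul(c, Add(-2, Pow(c, 2), Pow(Add(-2, c), 2)))), 5) = Add(Mul(c, Add(-2, Pow(c, 2), Pow(Add(-2, c), 2))), 5) = Add(5, Mul(c, Add(-2, Pow(c, 2), Pow(Add(-2, c), 2)))))
Add(124, Mul(Mul(-1, 3), Function('I')(2, -12))) = Add(124, Mul(Mul(-1, 3), Add(5, Pow(-12, 3), Mul(-12, Add(-2, Pow(Add(-2, -12), 2)))))) = Add(124, Mul(-3, Add(5, -1728, Mul(-12, Add(-2, Pow(-14, 2)))))) = Add(124, Mul(-3, Add(5, -1728, Mul(-12, Add(-2, 196))))) = Add(124, Mul(-3, Add(5, -1728, Mul(-12, 194)))) = Add(124, Mul(-3, Add(5, -1728, -2328))) = Add(124, Mul(-3, -4051)) = Add(124, 12153) = 12277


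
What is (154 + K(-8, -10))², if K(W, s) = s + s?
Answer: 17956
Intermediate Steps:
K(W, s) = 2*s
(154 + K(-8, -10))² = (154 + 2*(-10))² = (154 - 20)² = 134² = 17956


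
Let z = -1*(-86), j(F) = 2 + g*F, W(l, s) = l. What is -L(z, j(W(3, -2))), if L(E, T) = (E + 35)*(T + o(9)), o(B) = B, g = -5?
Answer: 484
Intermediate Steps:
j(F) = 2 - 5*F
z = 86
L(E, T) = (9 + T)*(35 + E) (L(E, T) = (E + 35)*(T + 9) = (35 + E)*(9 + T) = (9 + T)*(35 + E))
-L(z, j(W(3, -2))) = -(315 + 9*86 + 35*(2 - 5*3) + 86*(2 - 5*3)) = -(315 + 774 + 35*(2 - 15) + 86*(2 - 15)) = -(315 + 774 + 35*(-13) + 86*(-13)) = -(315 + 774 - 455 - 1118) = -1*(-484) = 484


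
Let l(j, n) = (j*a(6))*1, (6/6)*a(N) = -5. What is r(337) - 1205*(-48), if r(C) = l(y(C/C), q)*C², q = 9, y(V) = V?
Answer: -510005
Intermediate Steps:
a(N) = -5
l(j, n) = -5*j (l(j, n) = (j*(-5))*1 = -5*j*1 = -5*j)
r(C) = -5*C² (r(C) = (-5*C/C)*C² = (-5*1)*C² = -5*C²)
r(337) - 1205*(-48) = -5*337² - 1205*(-48) = -5*113569 + 57840 = -567845 + 57840 = -510005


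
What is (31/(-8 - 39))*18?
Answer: -558/47 ≈ -11.872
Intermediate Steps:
(31/(-8 - 39))*18 = (31/(-47))*18 = (31*(-1/47))*18 = -31/47*18 = -558/47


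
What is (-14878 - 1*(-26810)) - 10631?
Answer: 1301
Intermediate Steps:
(-14878 - 1*(-26810)) - 10631 = (-14878 + 26810) - 10631 = 11932 - 10631 = 1301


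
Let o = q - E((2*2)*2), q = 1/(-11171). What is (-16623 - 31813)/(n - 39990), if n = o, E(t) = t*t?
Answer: 541078556/447443235 ≈ 1.2093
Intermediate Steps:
E(t) = t**2
q = -1/11171 ≈ -8.9517e-5
o = -714945/11171 (o = -1/11171 - ((2*2)*2)**2 = -1/11171 - (4*2)**2 = -1/11171 - 1*8**2 = -1/11171 - 1*64 = -1/11171 - 64 = -714945/11171 ≈ -64.000)
n = -714945/11171 ≈ -64.000
(-16623 - 31813)/(n - 39990) = (-16623 - 31813)/(-714945/11171 - 39990) = -48436/(-447443235/11171) = -48436*(-11171/447443235) = 541078556/447443235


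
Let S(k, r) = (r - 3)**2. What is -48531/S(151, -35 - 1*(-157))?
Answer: -6933/2023 ≈ -3.4271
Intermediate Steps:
S(k, r) = (-3 + r)**2
-48531/S(151, -35 - 1*(-157)) = -48531/(-3 + (-35 - 1*(-157)))**2 = -48531/(-3 + (-35 + 157))**2 = -48531/(-3 + 122)**2 = -48531/(119**2) = -48531/14161 = -48531*1/14161 = -6933/2023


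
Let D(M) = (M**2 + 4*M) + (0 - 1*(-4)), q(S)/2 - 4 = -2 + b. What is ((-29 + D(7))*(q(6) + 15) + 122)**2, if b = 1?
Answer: 1473796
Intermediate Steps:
q(S) = 6 (q(S) = 8 + 2*(-2 + 1) = 8 + 2*(-1) = 8 - 2 = 6)
D(M) = 4 + M**2 + 4*M (D(M) = (M**2 + 4*M) + (0 + 4) = (M**2 + 4*M) + 4 = 4 + M**2 + 4*M)
((-29 + D(7))*(q(6) + 15) + 122)**2 = ((-29 + (4 + 7**2 + 4*7))*(6 + 15) + 122)**2 = ((-29 + (4 + 49 + 28))*21 + 122)**2 = ((-29 + 81)*21 + 122)**2 = (52*21 + 122)**2 = (1092 + 122)**2 = 1214**2 = 1473796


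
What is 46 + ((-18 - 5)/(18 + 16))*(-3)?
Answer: 1633/34 ≈ 48.029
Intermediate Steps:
46 + ((-18 - 5)/(18 + 16))*(-3) = 46 - 23/34*(-3) = 46 + 69/34 = 1633/34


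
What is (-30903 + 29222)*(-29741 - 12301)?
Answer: 70672602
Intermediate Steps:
(-30903 + 29222)*(-29741 - 12301) = -1681*(-42042) = 70672602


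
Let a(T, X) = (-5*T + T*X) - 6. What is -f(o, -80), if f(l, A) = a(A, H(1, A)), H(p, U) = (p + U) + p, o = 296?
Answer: -6634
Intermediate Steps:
H(p, U) = U + 2*p (H(p, U) = (U + p) + p = U + 2*p)
a(T, X) = -6 - 5*T + T*X
f(l, A) = -6 - 5*A + A*(2 + A) (f(l, A) = -6 - 5*A + A*(A + 2*1) = -6 - 5*A + A*(A + 2) = -6 - 5*A + A*(2 + A))
-f(o, -80) = -(-6 + (-80)² - 3*(-80)) = -(-6 + 6400 + 240) = -1*6634 = -6634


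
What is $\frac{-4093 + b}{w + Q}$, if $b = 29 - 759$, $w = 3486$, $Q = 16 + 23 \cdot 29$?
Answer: $- \frac{4823}{4169} \approx -1.1569$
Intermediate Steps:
$Q = 683$ ($Q = 16 + 667 = 683$)
$b = -730$ ($b = 29 - 759 = -730$)
$\frac{-4093 + b}{w + Q} = \frac{-4093 - 730}{3486 + 683} = - \frac{4823}{4169}$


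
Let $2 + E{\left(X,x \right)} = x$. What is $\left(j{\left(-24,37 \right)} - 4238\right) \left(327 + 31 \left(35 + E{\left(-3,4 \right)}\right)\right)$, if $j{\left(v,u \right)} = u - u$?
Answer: $-6246812$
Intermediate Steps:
$E{\left(X,x \right)} = -2 + x$
$j{\left(v,u \right)} = 0$
$\left(j{\left(-24,37 \right)} - 4238\right) \left(327 + 31 \left(35 + E{\left(-3,4 \right)}\right)\right) = \left(0 - 4238\right) \left(327 + 31 \left(35 + \left(-2 + 4\right)\right)\right) = - 4238 \left(327 + 31 \left(35 + 2\right)\right) = - 4238 \left(327 + 31 \cdot 37\right) = - 4238 \left(327 + 1147\right) = \left(-4238\right) 1474 = -6246812$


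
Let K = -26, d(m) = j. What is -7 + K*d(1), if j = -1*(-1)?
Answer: -33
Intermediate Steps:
j = 1
d(m) = 1
-7 + K*d(1) = -7 - 26*1 = -7 - 26 = -33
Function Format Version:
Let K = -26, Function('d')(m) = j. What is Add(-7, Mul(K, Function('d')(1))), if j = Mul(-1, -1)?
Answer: -33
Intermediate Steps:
j = 1
Function('d')(m) = 1
Add(-7, Mul(K, Function('d')(1))) = Add(-7, Mul(-26, 1)) = Add(-7, -26) = -33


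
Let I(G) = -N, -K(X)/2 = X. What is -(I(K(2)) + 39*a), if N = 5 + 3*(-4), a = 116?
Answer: -4531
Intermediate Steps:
K(X) = -2*X
N = -7 (N = 5 - 12 = -7)
I(G) = 7 (I(G) = -1*(-7) = 7)
-(I(K(2)) + 39*a) = -(7 + 39*116) = -(7 + 4524) = -1*4531 = -4531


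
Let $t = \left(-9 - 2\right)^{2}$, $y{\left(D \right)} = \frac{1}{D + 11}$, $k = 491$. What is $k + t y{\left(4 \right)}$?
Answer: $\frac{7486}{15} \approx 499.07$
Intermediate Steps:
$y{\left(D \right)} = \frac{1}{11 + D}$
$t = 121$ ($t = \left(-11\right)^{2} = 121$)
$k + t y{\left(4 \right)} = 491 + \frac{121}{11 + 4} = 491 + \frac{121}{15} = \frac{7486}{15}$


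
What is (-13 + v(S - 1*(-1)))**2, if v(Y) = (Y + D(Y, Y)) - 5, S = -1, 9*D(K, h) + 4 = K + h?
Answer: 27556/81 ≈ 340.20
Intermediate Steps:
D(K, h) = -4/9 + K/9 + h/9 (D(K, h) = -4/9 + (K + h)/9 = -4/9 + (K/9 + h/9) = -4/9 + K/9 + h/9)
v(Y) = -49/9 + 11*Y/9 (v(Y) = (Y + (-4/9 + Y/9 + Y/9)) - 5 = (Y + (-4/9 + 2*Y/9)) - 5 = (-4/9 + 11*Y/9) - 5 = -49/9 + 11*Y/9)
(-13 + v(S - 1*(-1)))**2 = (-13 + (-49/9 + 11*(-1 - 1*(-1))/9))**2 = (-13 + (-49/9 + 11*(-1 + 1)/9))**2 = (-13 + (-49/9 + (11/9)*0))**2 = (-13 + (-49/9 + 0))**2 = (-13 - 49/9)**2 = (-166/9)**2 = 27556/81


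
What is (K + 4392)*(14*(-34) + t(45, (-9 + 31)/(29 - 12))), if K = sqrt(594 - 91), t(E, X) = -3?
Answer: -2103768 - 479*sqrt(503) ≈ -2.1145e+6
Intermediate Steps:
K = sqrt(503) ≈ 22.428
(K + 4392)*(14*(-34) + t(45, (-9 + 31)/(29 - 12))) = (sqrt(503) + 4392)*(14*(-34) - 3) = (4392 + sqrt(503))*(-476 - 3) = (4392 + sqrt(503))*(-479) = -2103768 - 479*sqrt(503)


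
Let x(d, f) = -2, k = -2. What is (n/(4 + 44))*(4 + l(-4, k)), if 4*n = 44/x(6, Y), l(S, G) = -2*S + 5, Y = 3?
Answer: -187/96 ≈ -1.9479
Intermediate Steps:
l(S, G) = 5 - 2*S
n = -11/2 (n = (44/(-2))/4 = (44*(-1/2))/4 = (1/4)*(-22) = -11/2 ≈ -5.5000)
(n/(4 + 44))*(4 + l(-4, k)) = (-11/2/(4 + 44))*(4 + (5 - 2*(-4))) = (-11/2/48)*(4 + (5 + 8)) = ((1/48)*(-11/2))*(4 + 13) = -11/96*17 = -187/96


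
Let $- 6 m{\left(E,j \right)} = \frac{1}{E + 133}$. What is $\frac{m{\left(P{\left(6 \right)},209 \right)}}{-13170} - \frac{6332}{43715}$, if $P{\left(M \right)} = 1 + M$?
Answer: $- \frac{2001417311}{13817437200} \approx -0.14485$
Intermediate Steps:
$m{\left(E,j \right)} = - \frac{1}{6 \left(133 + E\right)}$ ($m{\left(E,j \right)} = - \frac{1}{6 \left(E + 133\right)} = - \frac{1}{6 \left(133 + E\right)}$)
$\frac{m{\left(P{\left(6 \right)},209 \right)}}{-13170} - \frac{6332}{43715} = \frac{\left(-1\right) \frac{1}{798 + 6 \left(1 + 6\right)}}{-13170} - \frac{6332}{43715} = - \frac{1}{798 + 6 \cdot 7} \left(- \frac{1}{13170}\right) - \frac{6332}{43715} = - \frac{1}{798 + 42} \left(- \frac{1}{13170}\right) - \frac{6332}{43715} = - \frac{1}{840} \left(- \frac{1}{13170}\right) - \frac{6332}{43715} = \left(-1\right) \frac{1}{840} \left(- \frac{1}{13170}\right) - \frac{6332}{43715} = \left(- \frac{1}{840}\right) \left(- \frac{1}{13170}\right) - \frac{6332}{43715} = \frac{1}{11062800} - \frac{6332}{43715} = - \frac{2001417311}{13817437200}$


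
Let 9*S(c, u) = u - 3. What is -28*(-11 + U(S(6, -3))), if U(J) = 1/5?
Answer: 1512/5 ≈ 302.40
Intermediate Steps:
S(c, u) = -⅓ + u/9 (S(c, u) = (u - 3)/9 = (-3 + u)/9 = -⅓ + u/9)
U(J) = ⅕
-28*(-11 + U(S(6, -3))) = -28*(-11 + ⅕) = -28*(-54/5) = 1512/5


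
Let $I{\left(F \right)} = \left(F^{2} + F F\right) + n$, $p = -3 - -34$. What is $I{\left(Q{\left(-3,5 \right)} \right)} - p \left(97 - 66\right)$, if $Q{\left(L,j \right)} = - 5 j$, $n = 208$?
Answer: $497$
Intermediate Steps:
$p = 31$ ($p = -3 + 34 = 31$)
$I{\left(F \right)} = 208 + 2 F^{2}$ ($I{\left(F \right)} = \left(F^{2} + F F\right) + 208 = \left(F^{2} + F^{2}\right) + 208 = 2 F^{2} + 208 = 208 + 2 F^{2}$)
$I{\left(Q{\left(-3,5 \right)} \right)} - p \left(97 - 66\right) = \left(208 + 2 \left(\left(-5\right) 5\right)^{2}\right) - 31 \left(97 - 66\right) = \left(208 + 2 \left(-25\right)^{2}\right) - 31 \cdot 31 = \left(208 + 2 \cdot 625\right) - 961 = \left(208 + 1250\right) - 961 = 1458 - 961 = 497$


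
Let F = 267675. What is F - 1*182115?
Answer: 85560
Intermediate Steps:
F - 1*182115 = 267675 - 1*182115 = 267675 - 182115 = 85560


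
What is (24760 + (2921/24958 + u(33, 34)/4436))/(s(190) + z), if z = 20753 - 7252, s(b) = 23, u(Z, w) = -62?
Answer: 24475735045/13368677826 ≈ 1.8308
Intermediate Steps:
z = 13501
(24760 + (2921/24958 + u(33, 34)/4436))/(s(190) + z) = (24760 + (2921/24958 - 62/4436))/(23 + 13501) = (24760 + (2921*(1/24958) - 62*1/4436))/13524 = (24760 + (2921/24958 - 31/2218))*(1/13524) = (24760 + 1426270/13839211)*(1/13524) = (342660290630/13839211)*(1/13524) = 24475735045/13368677826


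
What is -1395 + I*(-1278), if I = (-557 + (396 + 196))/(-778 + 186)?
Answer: -390555/296 ≈ -1319.4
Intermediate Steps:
I = -35/592 (I = (-557 + 592)/(-592) = 35*(-1/592) = -35/592 ≈ -0.059122)
-1395 + I*(-1278) = -1395 - 35/592*(-1278) = -1395 + 22365/296 = -390555/296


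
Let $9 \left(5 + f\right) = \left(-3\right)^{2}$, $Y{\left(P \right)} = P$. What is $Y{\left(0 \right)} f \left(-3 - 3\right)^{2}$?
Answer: $0$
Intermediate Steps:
$f = -4$ ($f = -5 + \frac{\left(-3\right)^{2}}{9} = -5 + \frac{1}{9} \cdot 9 = -5 + 1 = -4$)
$Y{\left(0 \right)} f \left(-3 - 3\right)^{2} = 0 \left(-4\right) \left(-3 - 3\right)^{2} = 0 \left(-6\right)^{2} = 0 \cdot 36 = 0$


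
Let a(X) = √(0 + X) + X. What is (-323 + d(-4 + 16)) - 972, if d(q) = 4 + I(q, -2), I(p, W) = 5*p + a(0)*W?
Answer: -1231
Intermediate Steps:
a(X) = X + √X (a(X) = √X + X = X + √X)
I(p, W) = 5*p (I(p, W) = 5*p + (0 + √0)*W = 5*p + (0 + 0)*W = 5*p + 0*W = 5*p + 0 = 5*p)
d(q) = 4 + 5*q
(-323 + d(-4 + 16)) - 972 = (-323 + (4 + 5*(-4 + 16))) - 972 = (-323 + (4 + 5*12)) - 972 = (-323 + (4 + 60)) - 972 = (-323 + 64) - 972 = -259 - 972 = -1231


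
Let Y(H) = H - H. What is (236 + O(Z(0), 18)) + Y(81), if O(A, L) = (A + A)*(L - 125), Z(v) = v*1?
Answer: 236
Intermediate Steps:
Z(v) = v
O(A, L) = 2*A*(-125 + L) (O(A, L) = (2*A)*(-125 + L) = 2*A*(-125 + L))
Y(H) = 0
(236 + O(Z(0), 18)) + Y(81) = (236 + 2*0*(-125 + 18)) + 0 = (236 + 2*0*(-107)) + 0 = (236 + 0) + 0 = 236 + 0 = 236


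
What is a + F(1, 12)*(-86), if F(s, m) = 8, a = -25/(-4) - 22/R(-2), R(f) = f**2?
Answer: -2749/4 ≈ -687.25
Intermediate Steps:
a = 3/4 (a = -25/(-4) - 22/((-2)**2) = -25*(-1/4) - 22/4 = 25/4 - 22*1/4 = 25/4 - 11/2 = 3/4 ≈ 0.75000)
a + F(1, 12)*(-86) = 3/4 + 8*(-86) = 3/4 - 688 = -2749/4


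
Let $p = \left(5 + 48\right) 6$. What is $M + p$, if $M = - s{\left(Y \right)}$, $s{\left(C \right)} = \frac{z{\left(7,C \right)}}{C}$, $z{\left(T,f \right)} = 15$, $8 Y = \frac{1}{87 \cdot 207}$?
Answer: $-2160762$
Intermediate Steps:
$Y = \frac{1}{144072}$ ($Y = \frac{\frac{1}{87} \cdot \frac{1}{207}}{8} = \frac{1}{8} \cdot \frac{1}{18009} = \frac{1}{144072} \approx 6.941 \cdot 10^{-6}$)
$p = 318$ ($p = 53 \cdot 6 = 318$)
$s{\left(C \right)} = \frac{15}{C}$
$M = -2161080$ ($M = - 15 \frac{1}{\frac{1}{144072}} = - 15 \cdot 144072 = \left(-1\right) 2161080 = -2161080$)
$M + p = -2161080 + 318 = -2160762$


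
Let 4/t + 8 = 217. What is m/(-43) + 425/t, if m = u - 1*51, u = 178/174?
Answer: 332311717/14964 ≈ 22207.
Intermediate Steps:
u = 89/87 (u = 178*(1/174) = 89/87 ≈ 1.0230)
t = 4/209 (t = 4/(-8 + 217) = 4/209 ≈ 0.019139)
m = -4348/87 (m = 89/87 - 1*51 = 89/87 - 51 = -4348/87 ≈ -49.977)
m/(-43) + 425/t = -4348/87/(-43) + 425/(4/209) = -4348/87*(-1/43) + 425*(209/4) = 4348/3741 + 88825/4 = 332311717/14964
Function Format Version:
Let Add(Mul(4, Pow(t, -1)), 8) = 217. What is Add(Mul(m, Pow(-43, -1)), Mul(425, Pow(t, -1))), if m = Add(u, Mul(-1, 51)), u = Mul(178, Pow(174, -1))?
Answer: Rational(332311717, 14964) ≈ 22207.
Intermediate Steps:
u = Rational(89, 87) (u = Mul(178, Rational(1, 174)) = Rational(89, 87) ≈ 1.0230)
t = Rational(4, 209) (t = Mul(4, Pow(Add(-8, 217), -1)) = Mul(4, Pow(209, -1)) = Mul(4, Rational(1, 209)) = Rational(4, 209) ≈ 0.019139)
m = Rational(-4348, 87) (m = Add(Rational(89, 87), Mul(-1, 51)) = Add(Rational(89, 87), -51) = Rational(-4348, 87) ≈ -49.977)
Add(Mul(m, Pow(-43, -1)), Mul(425, Pow(t, -1))) = Add(Mul(Rational(-4348, 87), Pow(-43, -1)), Mul(425, Pow(Rational(4, 209), -1))) = Add(Mul(Rational(-4348, 87), Rational(-1, 43)), Mul(425, Rational(209, 4))) = Add(Rational(4348, 3741), Rational(88825, 4)) = Rational(332311717, 14964)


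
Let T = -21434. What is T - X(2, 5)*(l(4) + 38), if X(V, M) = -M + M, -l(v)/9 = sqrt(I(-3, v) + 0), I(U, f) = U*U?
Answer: -21434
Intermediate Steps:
I(U, f) = U**2
l(v) = -27 (l(v) = -9*sqrt((-3)**2 + 0) = -9*sqrt(9 + 0) = -9*sqrt(9) = -9*3 = -27)
X(V, M) = 0
T - X(2, 5)*(l(4) + 38) = -21434 - 0*(-27 + 38) = -21434 - 0*11 = -21434 - 1*0 = -21434 + 0 = -21434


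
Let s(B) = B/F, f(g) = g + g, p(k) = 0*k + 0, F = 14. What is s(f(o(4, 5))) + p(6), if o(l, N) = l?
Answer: 4/7 ≈ 0.57143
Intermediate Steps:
p(k) = 0 (p(k) = 0 + 0 = 0)
f(g) = 2*g
s(B) = B/14
s(f(o(4, 5))) + p(6) = (2*4)/14 + 0 = (1/14)*8 + 0 = 4/7 + 0 = 4/7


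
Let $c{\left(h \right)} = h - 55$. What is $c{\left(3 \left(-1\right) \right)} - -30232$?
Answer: $30174$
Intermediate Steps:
$c{\left(h \right)} = -55 + h$ ($c{\left(h \right)} = h - 55 = -55 + h$)
$c{\left(3 \left(-1\right) \right)} - -30232 = \left(-55 + 3 \left(-1\right)\right) - -30232 = \left(-55 - 3\right) + 30232 = -58 + 30232 = 30174$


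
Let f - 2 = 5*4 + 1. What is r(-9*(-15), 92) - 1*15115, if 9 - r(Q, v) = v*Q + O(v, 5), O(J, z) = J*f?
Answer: -29642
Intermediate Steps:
f = 23 (f = 2 + (5*4 + 1) = 2 + (20 + 1) = 2 + 21 = 23)
O(J, z) = 23*J (O(J, z) = J*23 = 23*J)
r(Q, v) = 9 - 23*v - Q*v (r(Q, v) = 9 - (v*Q + 23*v) = 9 - (Q*v + 23*v) = 9 - (23*v + Q*v) = 9 + (-23*v - Q*v) = 9 - 23*v - Q*v)
r(-9*(-15), 92) - 1*15115 = (9 - 23*92 - 1*(-9*(-15))*92) - 1*15115 = (9 - 2116 - 1*135*92) - 15115 = (9 - 2116 - 12420) - 15115 = -14527 - 15115 = -29642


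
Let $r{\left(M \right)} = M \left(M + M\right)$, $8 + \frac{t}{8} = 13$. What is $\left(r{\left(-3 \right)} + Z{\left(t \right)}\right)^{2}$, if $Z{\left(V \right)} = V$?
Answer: $3364$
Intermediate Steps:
$t = 40$ ($t = -64 + 8 \cdot 13 = -64 + 104 = 40$)
$r{\left(M \right)} = 2 M^{2}$ ($r{\left(M \right)} = M 2 M = 2 M^{2}$)
$\left(r{\left(-3 \right)} + Z{\left(t \right)}\right)^{2} = \left(2 \left(-3\right)^{2} + 40\right)^{2} = \left(2 \cdot 9 + 40\right)^{2} = \left(18 + 40\right)^{2} = 58^{2} = 3364$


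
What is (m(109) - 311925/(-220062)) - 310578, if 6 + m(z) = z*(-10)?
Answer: -22862430621/73354 ≈ -3.1167e+5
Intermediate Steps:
m(z) = -6 - 10*z (m(z) = -6 + z*(-10) = -6 - 10*z)
(m(109) - 311925/(-220062)) - 310578 = ((-6 - 10*109) - 311925/(-220062)) - 310578 = ((-6 - 1090) - 311925*(-1/220062)) - 310578 = (-1096 + 103975/73354) - 310578 = -80292009/73354 - 310578 = -22862430621/73354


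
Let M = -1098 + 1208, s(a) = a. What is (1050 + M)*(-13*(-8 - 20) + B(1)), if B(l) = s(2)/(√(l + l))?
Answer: 422240 + 1160*√2 ≈ 4.2388e+5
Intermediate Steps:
M = 110
B(l) = √2/√l (B(l) = 2/(√(l + l)) = 2/(√(2*l)) = 2/((√2*√l)) = 2*(√2/(2*√l)) = √2/√l)
(1050 + M)*(-13*(-8 - 20) + B(1)) = (1050 + 110)*(-13*(-8 - 20) + √2/√1) = 1160*(-13*(-28) + √2*1) = 1160*(364 + √2) = 422240 + 1160*√2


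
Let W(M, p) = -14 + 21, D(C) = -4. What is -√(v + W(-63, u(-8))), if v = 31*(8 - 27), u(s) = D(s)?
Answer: -I*√582 ≈ -24.125*I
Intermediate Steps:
u(s) = -4
W(M, p) = 7
v = -589 (v = 31*(-19) = -589)
-√(v + W(-63, u(-8))) = -√(-589 + 7) = -√(-582) = -I*√582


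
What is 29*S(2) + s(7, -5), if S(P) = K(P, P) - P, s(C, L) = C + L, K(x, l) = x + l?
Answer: 60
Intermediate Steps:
K(x, l) = l + x
S(P) = P (S(P) = (P + P) - P = 2*P - P = P)
29*S(2) + s(7, -5) = 29*2 + (7 - 5) = 58 + 2 = 60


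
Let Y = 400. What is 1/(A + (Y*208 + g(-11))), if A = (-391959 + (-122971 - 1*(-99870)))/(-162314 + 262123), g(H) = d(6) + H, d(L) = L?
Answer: 99809/8303194695 ≈ 1.2021e-5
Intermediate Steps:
g(H) = 6 + H
A = -415060/99809 (A = (-391959 + (-122971 + 99870))/99809 = (-391959 - 23101)*(1/99809) = -415060*1/99809 = -415060/99809 ≈ -4.1585)
1/(A + (Y*208 + g(-11))) = 1/(-415060/99809 + (400*208 + (6 - 11))) = 1/(-415060/99809 + (83200 - 5)) = 1/(-415060/99809 + 83195) = 1/(8303194695/99809) = 99809/8303194695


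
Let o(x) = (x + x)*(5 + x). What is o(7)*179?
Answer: 30072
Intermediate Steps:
o(x) = 2*x*(5 + x) (o(x) = (2*x)*(5 + x) = 2*x*(5 + x))
o(7)*179 = (2*7*(5 + 7))*179 = (2*7*12)*179 = 168*179 = 30072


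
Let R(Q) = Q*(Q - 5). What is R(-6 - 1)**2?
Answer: 7056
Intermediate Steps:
R(Q) = Q*(-5 + Q)
R(-6 - 1)**2 = ((-6 - 1)*(-5 + (-6 - 1)))**2 = (-7*(-5 - 7))**2 = (-7*(-12))**2 = 84**2 = 7056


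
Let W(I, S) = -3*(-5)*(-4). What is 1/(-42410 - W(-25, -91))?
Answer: -1/42350 ≈ -2.3613e-5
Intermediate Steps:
W(I, S) = -60 (W(I, S) = 15*(-4) = -60)
1/(-42410 - W(-25, -91)) = 1/(-42410 - 1*(-60)) = 1/(-42410 + 60) = 1/(-42350) = -1/42350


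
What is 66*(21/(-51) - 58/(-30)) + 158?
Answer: 21966/85 ≈ 258.42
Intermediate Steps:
66*(21/(-51) - 58/(-30)) + 158 = 66*(21*(-1/51) - 58*(-1/30)) + 158 = 66*(-7/17 + 29/15) + 158 = 66*(388/255) + 158 = 8536/85 + 158 = 21966/85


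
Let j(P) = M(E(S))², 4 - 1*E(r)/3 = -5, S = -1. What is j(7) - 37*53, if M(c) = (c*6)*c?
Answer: 19129915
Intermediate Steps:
E(r) = 27 (E(r) = 12 - 3*(-5) = 12 + 15 = 27)
M(c) = 6*c² (M(c) = (6*c)*c = 6*c²)
j(P) = 19131876 (j(P) = (6*27²)² = (6*729)² = 4374² = 19131876)
j(7) - 37*53 = 19131876 - 37*53 = 19131876 - 1961 = 19129915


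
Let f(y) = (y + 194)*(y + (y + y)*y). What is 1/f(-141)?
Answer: 1/2099913 ≈ 4.7621e-7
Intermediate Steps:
f(y) = (194 + y)*(y + 2*y²) (f(y) = (194 + y)*(y + (2*y)*y) = (194 + y)*(y + 2*y²))
1/f(-141) = 1/(-141*(194 + 2*(-141)² + 389*(-141))) = 1/(-141*(194 + 2*19881 - 54849)) = 1/(-141*(194 + 39762 - 54849)) = 1/(-141*(-14893)) = 1/2099913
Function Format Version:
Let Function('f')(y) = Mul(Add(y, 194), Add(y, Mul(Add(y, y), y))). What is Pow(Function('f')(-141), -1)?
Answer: Rational(1, 2099913) ≈ 4.7621e-7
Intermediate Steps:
Function('f')(y) = Mul(Add(194, y), Add(y, Mul(2, Pow(y, 2)))) (Function('f')(y) = Mul(Add(194, y), Add(y, Mul(Mul(2, y), y))) = Mul(Add(194, y), Add(y, Mul(2, Pow(y, 2)))))
Pow(Function('f')(-141), -1) = Pow(Mul(-141, Add(194, Mul(2, Pow(-141, 2)), Mul(389, -141))), -1) = Pow(Mul(-141, Add(194, Mul(2, 19881), -54849)), -1) = Pow(Mul(-141, Add(194, 39762, -54849)), -1) = Pow(Mul(-141, -14893), -1) = Pow(2099913, -1) = Rational(1, 2099913)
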